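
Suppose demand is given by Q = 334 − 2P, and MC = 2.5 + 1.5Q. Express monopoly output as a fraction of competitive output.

Q_m/Q_c = 0.8

Inverting demand: P = 167 − 0.5Q.
The monopolist equates marginal revenue to marginal cost: 167 − Q = 2.5 + 1.5Q, so Q = 65.8. From demand, P = 134.1.
Under competition P = MC: 167 − 0.5Q = 2.5 + 1.5Q ⇒ Q = 82.25, P = 125.875.
Ratio Q_m/Q_c = 65.8/82.25 = 0.8.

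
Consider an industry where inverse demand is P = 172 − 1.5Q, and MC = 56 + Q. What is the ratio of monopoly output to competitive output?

A monopolist chooses Q where MR = MC. MR = 172 − 3Q; setting this equal to 56 + Q gives Q = 29 and P = 128.5.
Competitive equilibrium sets price equal to marginal cost: 172 − 1.5Q = 56 + Q, so Q = 46.4 and P = 102.4.
Ratio Q_m/Q_c = 29/46.4 = 0.625.

Q_m/Q_c = 0.625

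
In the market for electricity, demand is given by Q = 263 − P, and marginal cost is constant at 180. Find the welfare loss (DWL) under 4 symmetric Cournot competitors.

DWL = 137.78

Inverting demand: P = 263 − Q.
Under competition P = MC = 180, so Q = (263 − 180)/1 = 83.
With 4 symmetric Cournot firms, each firm's FOC gives 263 − 5q = 180, so q = 16.6, Q = 4·16.6 = 66.4, and P = 196.6.
DWL is the triangle between Q = 66.4 and Q = 83: ½·(83 − 66.4)·(196.6 − 180) = 137.78.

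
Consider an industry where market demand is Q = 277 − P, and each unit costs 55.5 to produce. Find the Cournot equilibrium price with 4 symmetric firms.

P = 99.8

Inverting demand: P = 277 − Q.
In a 4-firm Cournot equilibrium, symmetry and the first-order condition give q = (277 − 55.5)/(5) = 44.3. So Q = 177.2 and P = 99.8.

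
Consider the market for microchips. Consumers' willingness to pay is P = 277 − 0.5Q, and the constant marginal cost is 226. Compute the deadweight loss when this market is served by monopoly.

Under competition P = MC = 226, so Q = (277 − 226)/0.5 = 102.
The monopolist equates marginal revenue to marginal cost: 277 − Q = 226, so Q = 51. From demand, P = 251.5.
DWL is the triangle between Q = 51 and Q = 102: ½·(102 − 51)·(251.5 − 226) = 650.25.

DWL = 650.25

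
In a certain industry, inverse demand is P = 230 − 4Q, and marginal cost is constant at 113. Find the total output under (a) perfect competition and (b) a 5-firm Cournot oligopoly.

Competition: Q = 29.25; Cournot: Q = 24.375

Under competition P = MC = 113, so Q = (230 − 113)/4 = 29.25.
With 5 symmetric Cournot firms, each firm's FOC gives 230 − 24q = 113, so q = 4.875, Q = 5·4.875 = 24.375, and P = 132.5.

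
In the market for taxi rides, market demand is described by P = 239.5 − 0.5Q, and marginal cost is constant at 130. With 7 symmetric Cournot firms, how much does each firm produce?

With 7 symmetric Cournot firms, each firm's FOC gives 239.5 − 4q = 130, so q = 27.375, Q = 7·27.375 = 191.625, and P = 2299/16.

q_i = 27.375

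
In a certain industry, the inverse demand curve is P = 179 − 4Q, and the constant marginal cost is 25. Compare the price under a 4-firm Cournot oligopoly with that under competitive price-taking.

With 4 symmetric Cournot firms, each firm's FOC gives 179 − 20q = 25, so q = 7.7, Q = 4·7.7 = 30.8, and P = 55.8.
Competitive firms price at marginal cost: P = 25, giving Q = 38.5.

Cournot: P = 55.8; Competition: P = 25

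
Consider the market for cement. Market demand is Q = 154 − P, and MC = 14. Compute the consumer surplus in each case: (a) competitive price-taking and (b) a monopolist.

Competition: CS = 9800; Monopoly: CS = 2450

Inverting demand: P = 154 − Q.
Competitive firms price at marginal cost: P = 14, giving Q = 140.
CS = ½·(154 − 14)·140 = 9800.
A monopolist chooses Q where MR = MC. MR = 154 − 2Q; setting this equal to 14 gives Q = 70 and P = 84.
CS = ½·(154 − 84)·70 = 2450.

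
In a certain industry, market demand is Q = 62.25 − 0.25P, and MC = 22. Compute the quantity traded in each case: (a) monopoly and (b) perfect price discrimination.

Monopoly: Q = 28.375; Perfect PD: Q = 56.75

Inverting demand: P = 249 − 4Q.
The monopolist equates marginal revenue to marginal cost: 249 − 8Q = 22, so Q = 28.375. From demand, P = 135.5.
With perfect price discrimination, output is the efficient level Q = 56.75 (where demand meets MC), but every buyer pays their willingness to pay: CS = 0 and PS = total surplus.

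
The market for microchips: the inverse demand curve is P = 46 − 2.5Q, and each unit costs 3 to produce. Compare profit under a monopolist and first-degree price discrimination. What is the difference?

π rises by 184.9

Monopoly sets MR = MC: 46 − 5Q = 3 ⇒ Q = 8.6, P = 46 − 2.5·8.6 = 24.5.
Profit = (24.5 − 3)·8.6 = 184.9.
With perfect price discrimination, output is the efficient level Q = 17.2 (where demand meets MC), but every buyer pays their willingness to pay: CS = 0 and PS = total surplus.
PS equals the full surplus area, 369.8. Profit = 369.8 = 369.8.
Change in profit: 369.8 − 184.9 = 184.9.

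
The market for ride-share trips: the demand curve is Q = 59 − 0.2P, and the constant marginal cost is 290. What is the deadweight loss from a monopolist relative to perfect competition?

DWL = 0.625

Inverting demand: P = 295 − 5Q.
Competitive firms price at marginal cost: P = 290, giving Q = 1.
Monopoly sets MR = MC: 295 − 10Q = 290 ⇒ Q = 0.5, P = 295 − 5·0.5 = 292.5.
DWL is the triangle between Q = 0.5 and Q = 1: ½·(1 − 0.5)·(292.5 − 290) = 0.625.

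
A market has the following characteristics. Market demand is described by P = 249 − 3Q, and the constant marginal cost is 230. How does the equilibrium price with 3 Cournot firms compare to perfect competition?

Cournot: P = 234.75; Competition: P = 230

With 3 symmetric Cournot firms, each firm's FOC gives 249 − 12q = 230, so q = 19/12, Q = 3·19/12 = 4.75, and P = 234.75.
Competitive firms price at marginal cost: P = 230, giving Q = 19/3.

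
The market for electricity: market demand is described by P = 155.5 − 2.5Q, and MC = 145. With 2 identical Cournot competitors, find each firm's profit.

Cournot with 2 identical firms: the symmetric best-response condition is 155.5 − 7.5q = 145. Each firm produces q = 1.4, total output Q = 2.8, price P = 148.5.
Each firm's profit = (148.5 − 145)·1.4 = 4.9.

π_i = 4.9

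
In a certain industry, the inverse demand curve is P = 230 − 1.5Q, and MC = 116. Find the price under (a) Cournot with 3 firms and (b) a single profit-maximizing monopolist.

In a 3-firm Cournot equilibrium, symmetry and the first-order condition give q = (230 − 116)/(6) = 19. So Q = 57 and P = 144.5.
A monopolist chooses Q where MR = MC. MR = 230 − 3Q; setting this equal to 116 gives Q = 38 and P = 173.

Cournot: P = 144.5; Monopoly: P = 173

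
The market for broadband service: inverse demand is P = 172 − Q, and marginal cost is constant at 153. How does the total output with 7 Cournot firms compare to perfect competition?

Cournot with 7 identical firms: the symmetric best-response condition is 172 − 8q = 153. Each firm produces q = 2.375, total output Q = 16.625, price P = 155.375.
Under competition P = MC = 153, so Q = (172 − 153)/1 = 19.

Cournot: Q = 16.625; Competition: Q = 19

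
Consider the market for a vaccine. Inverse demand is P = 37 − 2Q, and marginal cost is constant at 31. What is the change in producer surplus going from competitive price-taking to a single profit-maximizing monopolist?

Competitive firms price at marginal cost: P = 31, giving Q = 3.
PS = (31 − 31)·3 = 0.
The monopolist equates marginal revenue to marginal cost: 37 − 4Q = 31, so Q = 1.5. From demand, P = 34.
PS = (34 − 31)·1.5 = 4.5.
Change in producer surplus: 4.5 − 0 = 4.5.

PS rises by 4.5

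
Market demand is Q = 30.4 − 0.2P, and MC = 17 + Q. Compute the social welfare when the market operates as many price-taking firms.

Inverting demand: P = 152 − 5Q.
Under competition P = MC: 152 − 5Q = 17 + Q ⇒ Q = 22.5, P = 39.5.
CS = ½·(152 − 39.5)·22.5 = 1265.625; PS = (39.5·22.5 − 17·22.5 − ½·1·22.5²) = 253.125; TS = 1518.75.

TS = 1518.75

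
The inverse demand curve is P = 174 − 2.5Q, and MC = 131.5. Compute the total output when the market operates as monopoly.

Q = 8.5

The monopolist equates marginal revenue to marginal cost: 174 − 5Q = 131.5, so Q = 8.5. From demand, P = 152.75.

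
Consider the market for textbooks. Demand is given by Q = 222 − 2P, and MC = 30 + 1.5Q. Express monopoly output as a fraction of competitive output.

Q_m/Q_c = 0.8

Inverting demand: P = 111 − 0.5Q.
A monopolist chooses Q where MR = MC. MR = 111 − Q; setting this equal to 30 + 1.5Q gives Q = 32.4 and P = 94.8.
Competitive equilibrium sets price equal to marginal cost: 111 − 0.5Q = 30 + 1.5Q, so Q = 40.5 and P = 90.75.
Ratio Q_m/Q_c = 32.4/40.5 = 0.8.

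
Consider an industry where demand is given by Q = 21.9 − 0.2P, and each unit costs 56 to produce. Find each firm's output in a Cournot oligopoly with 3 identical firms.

q_i = 2.675

Inverting demand: P = 109.5 − 5Q.
Cournot with 3 identical firms: the symmetric best-response condition is 109.5 − 20q = 56. Each firm produces q = 2.675, total output Q = 8.025, price P = 69.375.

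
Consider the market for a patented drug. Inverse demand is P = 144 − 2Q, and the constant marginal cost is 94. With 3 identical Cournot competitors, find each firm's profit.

π_i = 78.125

With 3 symmetric Cournot firms, each firm's FOC gives 144 − 8q = 94, so q = 6.25, Q = 3·6.25 = 18.75, and P = 106.5.
Each firm's profit = (106.5 − 94)·6.25 = 78.125.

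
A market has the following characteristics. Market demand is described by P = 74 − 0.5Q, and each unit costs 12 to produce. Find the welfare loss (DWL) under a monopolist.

DWL = 961

Competitive firms price at marginal cost: P = 12, giving Q = 124.
A monopolist chooses Q where MR = MC. MR = 74 − Q; setting this equal to 12 gives Q = 62 and P = 43.
DWL is the triangle between Q = 62 and Q = 124: ½·(124 − 62)·(43 − 12) = 961.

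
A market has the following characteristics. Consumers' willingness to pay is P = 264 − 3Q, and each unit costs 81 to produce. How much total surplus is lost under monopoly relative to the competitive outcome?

Perfect competition: P = MC = 81, so 264 − 3Q = 81 and Q = 61.
The monopolist equates marginal revenue to marginal cost: 264 − 6Q = 81, so Q = 30.5. From demand, P = 172.5.
DWL is the triangle between Q = 30.5 and Q = 61: ½·(61 − 30.5)·(172.5 − 81) = 1395.375.

DWL = 1395.375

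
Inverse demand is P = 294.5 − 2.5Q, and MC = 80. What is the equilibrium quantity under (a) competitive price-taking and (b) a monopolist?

Competition: Q = 85.8; Monopoly: Q = 42.9

Perfect competition: P = MC = 80, so 294.5 − 2.5Q = 80 and Q = 85.8.
The monopolist equates marginal revenue to marginal cost: 294.5 − 5Q = 80, so Q = 42.9. From demand, P = 187.25.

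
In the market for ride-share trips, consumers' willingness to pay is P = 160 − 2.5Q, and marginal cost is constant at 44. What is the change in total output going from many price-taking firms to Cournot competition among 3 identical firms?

Q falls by 11.6

Under competition P = MC = 44, so Q = (160 − 44)/2.5 = 46.4.
With 3 symmetric Cournot firms, each firm's FOC gives 160 − 10q = 44, so q = 11.6, Q = 3·11.6 = 34.8, and P = 73.
Change in total output: 34.8 − 46.4 = −11.6.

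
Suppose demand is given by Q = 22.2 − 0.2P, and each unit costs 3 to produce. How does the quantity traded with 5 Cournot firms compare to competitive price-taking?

Cournot: Q = 18; Competition: Q = 21.6

Inverting demand: P = 111 − 5Q.
Cournot with 5 identical firms: the symmetric best-response condition is 111 − 30q = 3. Each firm produces q = 3.6, total output Q = 18, price P = 21.
Competitive firms price at marginal cost: P = 3, giving Q = 21.6.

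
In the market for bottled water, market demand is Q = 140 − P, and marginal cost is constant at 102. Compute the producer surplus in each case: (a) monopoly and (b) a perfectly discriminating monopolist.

Inverting demand: P = 140 − Q.
Monopoly sets MR = MC: 140 − 2Q = 102 ⇒ Q = 19, P = 140 − 19 = 121.
PS = (121 − 102)·19 = 361.
With perfect price discrimination, output is the efficient level Q = 38 (where demand meets MC), but every buyer pays their willingness to pay: CS = 0 and PS = total surplus.
PS = ½·(140 − 102)·38 = 722.

Monopoly: PS = 361; Perfect PD: PS = 722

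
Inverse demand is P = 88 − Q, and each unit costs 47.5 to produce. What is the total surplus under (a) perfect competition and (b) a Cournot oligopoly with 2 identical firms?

Under competition P = MC = 47.5, so Q = (88 − 47.5)/1 = 40.5.
CS = ½·(88 − 47.5)·40.5 = 820.125; PS = (47.5 − 47.5)·40.5 = 0; TS = 820.125.
Cournot with 2 identical firms: the symmetric best-response condition is 88 − 3q = 47.5. Each firm produces q = 13.5, total output Q = 27, price P = 61.
CS = ½·(88 − 61)·27 = 364.5; PS = (61 − 47.5)·27 = 364.5; TS = 729.

Competition: TS = 820.125; Cournot: TS = 729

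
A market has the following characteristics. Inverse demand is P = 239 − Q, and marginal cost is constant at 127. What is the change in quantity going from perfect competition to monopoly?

Quantity falls by 56

Perfect competition: P = MC = 127, so 239 − Q = 127 and Q = 112.
Monopoly sets MR = MC: 239 − 2Q = 127 ⇒ Q = 56, P = 239 − 56 = 183.
Change in quantity: 56 − 112 = −56.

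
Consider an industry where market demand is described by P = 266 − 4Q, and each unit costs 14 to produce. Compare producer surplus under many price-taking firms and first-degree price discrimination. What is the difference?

Perfect competition: P = MC = 14, so 266 − 4Q = 14 and Q = 63.
PS = (14 − 14)·63 = 0.
Under first-degree price discrimination the firm charges each unit its demand price and produces up to where P = MC, i.e. Q = 63. Consumer surplus is zero; producer surplus equals total surplus.
PS = ½·(266 − 14)·63 = 7938.
Change in producer surplus: 7938 − 0 = 7938.

Producer surplus rises by 7938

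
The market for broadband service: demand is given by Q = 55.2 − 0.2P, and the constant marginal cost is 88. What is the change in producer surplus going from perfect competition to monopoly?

Producer surplus rises by 1767.2

Inverting demand: P = 276 − 5Q.
Competitive firms price at marginal cost: P = 88, giving Q = 37.6.
PS = (88 − 88)·37.6 = 0.
A monopolist chooses Q where MR = MC. MR = 276 − 10Q; setting this equal to 88 gives Q = 18.8 and P = 182.
PS = (182 − 88)·18.8 = 1767.2.
Change in producer surplus: 1767.2 − 0 = 1767.2.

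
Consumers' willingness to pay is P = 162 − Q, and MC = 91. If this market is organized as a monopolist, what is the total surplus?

TS = 1890.375

The monopolist equates marginal revenue to marginal cost: 162 − 2Q = 91, so Q = 35.5. From demand, P = 126.5.
CS = ½·(162 − 126.5)·35.5 = 630.125; PS = (126.5 − 91)·35.5 = 1260.25; TS = 1890.375.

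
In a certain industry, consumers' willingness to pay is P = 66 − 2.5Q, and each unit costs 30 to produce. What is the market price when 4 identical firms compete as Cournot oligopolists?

With 4 symmetric Cournot firms, each firm's FOC gives 66 − 12.5q = 30, so q = 2.88, Q = 4·2.88 = 11.52, and P = 37.2.

P = 37.2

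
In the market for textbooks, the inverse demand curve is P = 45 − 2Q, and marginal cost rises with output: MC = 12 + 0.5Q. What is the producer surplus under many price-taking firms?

PS = 43.56

Under competition P = MC: 45 − 2Q = 12 + 0.5Q ⇒ Q = 13.2, P = 18.6.
PS = P·Q − VC(Q) = 18.6·13.2 − (12·13.2 + ½·0.5·13.2²) = 43.56.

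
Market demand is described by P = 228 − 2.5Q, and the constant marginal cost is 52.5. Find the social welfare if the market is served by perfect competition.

TS = 6160.05

Competitive firms price at marginal cost: P = 52.5, giving Q = 70.2.
CS = ½·(228 − 52.5)·70.2 = 6160.05; PS = (52.5 − 52.5)·70.2 = 0; TS = 6160.05.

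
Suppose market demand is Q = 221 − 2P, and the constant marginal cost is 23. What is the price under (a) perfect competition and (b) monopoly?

Inverting demand: P = 110.5 − 0.5Q.
Perfect competition: P = MC = 23, so 110.5 − 0.5Q = 23 and Q = 175.
The monopolist equates marginal revenue to marginal cost: 110.5 − Q = 23, so Q = 87.5. From demand, P = 66.75.

Competition: P = 23; Monopoly: P = 66.75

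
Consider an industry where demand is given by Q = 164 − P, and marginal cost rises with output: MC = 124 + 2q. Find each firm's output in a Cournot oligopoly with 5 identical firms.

q_i = 5

Inverting demand: P = 164 − Q.
With 5 symmetric Cournot firms, each firm's FOC gives 164 − 6q = 124 + 2q, so q = 5, Q = 5·5 = 25, and P = 139.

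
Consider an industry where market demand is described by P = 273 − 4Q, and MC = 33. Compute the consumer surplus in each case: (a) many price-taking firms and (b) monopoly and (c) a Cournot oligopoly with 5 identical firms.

Competition: CS = 7200; Monopoly: CS = 1800; Cournot: CS = 5000

Under competition P = MC = 33, so Q = (273 − 33)/4 = 60.
CS = ½·(273 − 33)·60 = 7200.
The monopolist equates marginal revenue to marginal cost: 273 − 8Q = 33, so Q = 30. From demand, P = 153.
CS = ½·(273 − 153)·30 = 1800.
Cournot with 5 identical firms: the symmetric best-response condition is 273 − 24q = 33. Each firm produces q = 10, total output Q = 50, price P = 73.
CS = ½·(273 − 73)·50 = 5000.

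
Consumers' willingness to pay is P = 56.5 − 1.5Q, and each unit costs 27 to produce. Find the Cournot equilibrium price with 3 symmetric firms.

P = 34.375

In a 3-firm Cournot equilibrium, symmetry and the first-order condition give q = (56.5 − 27)/(6) = 59/12. So Q = 14.75 and P = 34.375.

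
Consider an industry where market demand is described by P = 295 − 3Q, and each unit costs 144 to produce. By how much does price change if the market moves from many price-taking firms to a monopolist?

Perfect competition: P = MC = 144, so 295 − 3Q = 144 and Q = 151/3.
A monopolist chooses Q where MR = MC. MR = 295 − 6Q; setting this equal to 144 gives Q = 151/6 and P = 219.5.
Change in price: 219.5 − 144 = 75.5.

Price rises by 75.5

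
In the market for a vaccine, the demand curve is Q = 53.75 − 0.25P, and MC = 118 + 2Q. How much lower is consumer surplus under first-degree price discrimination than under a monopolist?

Inverting demand: P = 215 − 4Q.
A monopolist chooses Q where MR = MC. MR = 215 − 8Q; setting this equal to 118 + 2Q gives Q = 9.7 and P = 176.2.
CS = ½·(215 − 176.2)·9.7 = 188.18.
A perfectly discriminating monopolist sells every unit with P(Q) ≥ MC(Q), so output equals the competitive quantity Q = 97/6. Each buyer pays their reservation price, so CS = 0 and the firm captures all surplus.
CS = 0.
Change in consumer surplus: 0 − 188.18 = −188.18.

Consumer surplus falls by 188.18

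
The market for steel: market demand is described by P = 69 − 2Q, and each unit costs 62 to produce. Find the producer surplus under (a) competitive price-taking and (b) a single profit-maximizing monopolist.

Under competition P = MC = 62, so Q = (69 − 62)/2 = 3.5.
PS = (62 − 62)·3.5 = 0.
The monopolist equates marginal revenue to marginal cost: 69 − 4Q = 62, so Q = 1.75. From demand, P = 65.5.
PS = (65.5 − 62)·1.75 = 6.125.

Competition: PS = 0; Monopoly: PS = 6.125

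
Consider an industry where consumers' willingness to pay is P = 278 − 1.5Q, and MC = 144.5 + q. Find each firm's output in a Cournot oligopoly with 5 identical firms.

With 5 symmetric Cournot firms, each firm's FOC gives 278 − 9q = 144.5 + q, so q = 13.35, Q = 5·13.35 = 66.75, and P = 177.875.

q_i = 13.35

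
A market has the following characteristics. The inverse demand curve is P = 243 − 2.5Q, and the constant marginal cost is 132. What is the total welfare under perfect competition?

Competitive firms price at marginal cost: P = 132, giving Q = 44.4.
CS = ½·(243 − 132)·44.4 = 2464.2; PS = (132 − 132)·44.4 = 0; TS = 2464.2.

TS = 2464.2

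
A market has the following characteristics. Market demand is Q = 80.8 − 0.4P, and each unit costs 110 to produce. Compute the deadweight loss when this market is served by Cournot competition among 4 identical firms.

Inverting demand: P = 202 − 2.5Q.
Perfect competition: P = MC = 110, so 202 − 2.5Q = 110 and Q = 36.8.
With 4 symmetric Cournot firms, each firm's FOC gives 202 − 12.5q = 110, so q = 7.36, Q = 4·7.36 = 29.44, and P = 128.4.
DWL is the triangle between Q = 29.44 and Q = 36.8: ½·(36.8 − 29.44)·(128.4 − 110) = 67.712.

DWL = 67.712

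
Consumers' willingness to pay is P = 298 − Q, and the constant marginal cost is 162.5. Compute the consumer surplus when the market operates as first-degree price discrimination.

A perfectly discriminating monopolist sells every unit with P(Q) ≥ MC(Q), so output equals the competitive quantity Q = 135.5. Each buyer pays their reservation price, so CS = 0 and the firm captures all surplus.
CS = 0.

CS = 0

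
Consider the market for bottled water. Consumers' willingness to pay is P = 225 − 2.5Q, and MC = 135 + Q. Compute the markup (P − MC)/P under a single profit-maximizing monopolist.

The monopolist equates marginal revenue to marginal cost: 225 − 5Q = 135 + Q, so Q = 15. From demand, P = 187.5.
Lerner index = (P − MC)/P = (187.5 − 150)/187.5 = 0.2.

Lerner index = 0.2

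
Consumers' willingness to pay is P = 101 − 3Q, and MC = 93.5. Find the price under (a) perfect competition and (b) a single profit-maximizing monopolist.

Competitive firms price at marginal cost: P = 93.5, giving Q = 2.5.
The monopolist equates marginal revenue to marginal cost: 101 − 6Q = 93.5, so Q = 1.25. From demand, P = 97.25.

Competition: P = 93.5; Monopoly: P = 97.25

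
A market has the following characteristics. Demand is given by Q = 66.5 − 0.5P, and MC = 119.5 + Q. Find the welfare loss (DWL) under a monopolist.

Inverting demand: P = 133 − 2Q.
Competitive equilibrium sets price equal to marginal cost: 133 − 2Q = 119.5 + Q, so Q = 4.5 and P = 124.
Monopoly sets MR = MC: 133 − 4Q = 119.5 + Q ⇒ Q = 2.7, P = 133 − 2·2.7 = 127.6.
CS = ½·(133 − 124)·4.5 = 20.25; PS = (124·4.5 − 119.5·4.5 − ½·1·4.5²) = 10.125; TS = 30.375.
CS = ½·(133 − 127.6)·2.7 = 7.29; PS = (127.6·2.7 − 119.5·2.7 − ½·1·2.7²) = 18.225; TS = 25.515.
DWL = 30.375 − 25.515 = 4.86.

DWL = 4.86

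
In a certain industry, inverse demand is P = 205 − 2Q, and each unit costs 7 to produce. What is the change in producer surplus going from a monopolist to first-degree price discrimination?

Monopoly sets MR = MC: 205 − 4Q = 7 ⇒ Q = 49.5, P = 205 − 2·49.5 = 106.
PS = (106 − 7)·49.5 = 4900.5.
With perfect price discrimination, output is the efficient level Q = 99 (where demand meets MC), but every buyer pays their willingness to pay: CS = 0 and PS = total surplus.
PS = ½·(205 − 7)·99 = 9801.
Change in producer surplus: 9801 − 4900.5 = 4900.5.

Producer surplus rises by 4900.5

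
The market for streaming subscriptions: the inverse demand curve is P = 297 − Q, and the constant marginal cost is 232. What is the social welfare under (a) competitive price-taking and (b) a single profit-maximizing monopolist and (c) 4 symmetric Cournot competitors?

Competition: TS = 2112.5; Monopoly: TS = 1584.375; Cournot: TS = 2028

Perfect competition: P = MC = 232, so 297 − Q = 232 and Q = 65.
CS = ½·(297 − 232)·65 = 2112.5; PS = (232 − 232)·65 = 0; TS = 2112.5.
Monopoly sets MR = MC: 297 − 2Q = 232 ⇒ Q = 32.5, P = 297 − 32.5 = 264.5.
CS = ½·(297 − 264.5)·32.5 = 528.125; PS = (264.5 − 232)·32.5 = 1056.25; TS = 1584.375.
In a 4-firm Cournot equilibrium, symmetry and the first-order condition give q = (297 − 232)/(5) = 13. So Q = 52 and P = 245.
CS = ½·(297 − 245)·52 = 1352; PS = (245 − 232)·52 = 676; TS = 2028.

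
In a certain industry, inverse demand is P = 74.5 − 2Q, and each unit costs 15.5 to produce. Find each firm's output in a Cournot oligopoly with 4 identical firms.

q_i = 5.9

With 4 symmetric Cournot firms, each firm's FOC gives 74.5 − 10q = 15.5, so q = 5.9, Q = 4·5.9 = 23.6, and P = 27.3.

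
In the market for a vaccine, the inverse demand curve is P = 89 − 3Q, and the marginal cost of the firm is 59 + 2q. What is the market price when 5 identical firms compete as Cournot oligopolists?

P = 66.5

With 5 symmetric Cournot firms, each firm's FOC gives 89 − 18q = 59 + 2q, so q = 1.5, Q = 5·1.5 = 7.5, and P = 66.5.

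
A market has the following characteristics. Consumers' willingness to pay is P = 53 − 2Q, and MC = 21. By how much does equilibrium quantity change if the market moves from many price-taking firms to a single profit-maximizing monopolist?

Q falls by 8

Perfect competition: P = MC = 21, so 53 − 2Q = 21 and Q = 16.
A monopolist chooses Q where MR = MC. MR = 53 − 4Q; setting this equal to 21 gives Q = 8 and P = 37.
Change in equilibrium quantity: 8 − 16 = −8.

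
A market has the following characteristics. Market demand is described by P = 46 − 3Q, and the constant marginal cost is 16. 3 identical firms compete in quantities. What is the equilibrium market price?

In a 3-firm Cournot equilibrium, symmetry and the first-order condition give q = (46 − 16)/(12) = 2.5. So Q = 7.5 and P = 23.5.

P = 23.5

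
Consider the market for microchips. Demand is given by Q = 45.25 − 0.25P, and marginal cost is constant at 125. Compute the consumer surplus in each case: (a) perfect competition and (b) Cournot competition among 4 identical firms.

Inverting demand: P = 181 − 4Q.
Competitive firms price at marginal cost: P = 125, giving Q = 14.
CS = ½·(181 − 125)·14 = 392.
In a 4-firm Cournot equilibrium, symmetry and the first-order condition give q = (181 − 125)/(20) = 2.8. So Q = 11.2 and P = 136.2.
CS = ½·(181 − 136.2)·11.2 = 250.88.

Competition: CS = 392; Cournot: CS = 250.88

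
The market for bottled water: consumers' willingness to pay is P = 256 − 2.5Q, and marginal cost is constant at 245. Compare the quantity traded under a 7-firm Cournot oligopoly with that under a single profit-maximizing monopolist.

In a 7-firm Cournot equilibrium, symmetry and the first-order condition give q = (256 − 245)/(20) = 0.55. So Q = 3.85 and P = 246.375.
Monopoly sets MR = MC: 256 − 5Q = 245 ⇒ Q = 2.2, P = 256 − 2.5·2.2 = 250.5.

Cournot: Q = 3.85; Monopoly: Q = 2.2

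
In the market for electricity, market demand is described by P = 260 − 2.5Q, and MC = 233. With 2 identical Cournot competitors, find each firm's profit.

π_i = 32.4

Cournot with 2 identical firms: the symmetric best-response condition is 260 − 7.5q = 233. Each firm produces q = 3.6, total output Q = 7.2, price P = 242.
Each firm's profit = (242 − 233)·3.6 = 32.4.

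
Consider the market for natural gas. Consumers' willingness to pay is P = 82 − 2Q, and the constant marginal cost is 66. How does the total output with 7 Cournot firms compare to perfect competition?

With 7 symmetric Cournot firms, each firm's FOC gives 82 − 16q = 66, so q = 1, Q = 7·1 = 7, and P = 68.
Under competition P = MC = 66, so Q = (82 − 66)/2 = 8.

Cournot: Q = 7; Competition: Q = 8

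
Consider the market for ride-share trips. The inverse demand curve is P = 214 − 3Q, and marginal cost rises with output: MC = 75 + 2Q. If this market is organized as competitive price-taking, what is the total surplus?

Competitive equilibrium sets price equal to marginal cost: 214 − 3Q = 75 + 2Q, so Q = 27.8 and P = 130.6.
CS = ½·(214 − 130.6)·27.8 = 1159.26; PS = (130.6·27.8 − 75·27.8 − ½·2·27.8²) = 772.84; TS = 1932.1.

TS = 1932.1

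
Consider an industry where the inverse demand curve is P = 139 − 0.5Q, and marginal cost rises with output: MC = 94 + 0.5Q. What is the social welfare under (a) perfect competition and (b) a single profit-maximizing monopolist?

Competitive equilibrium sets price equal to marginal cost: 139 − 0.5Q = 94 + 0.5Q, so Q = 45 and P = 116.5.
CS = ½·(139 − 116.5)·45 = 506.25; PS = (116.5·45 − 94·45 − ½·0.5·45²) = 506.25; TS = 1012.5.
A monopolist chooses Q where MR = MC. MR = 139 − Q; setting this equal to 94 + 0.5Q gives Q = 30 and P = 124.
CS = ½·(139 − 124)·30 = 225; PS = (124·30 − 94·30 − ½·0.5·30²) = 675; TS = 900.

Competition: TS = 1012.5; Monopoly: TS = 900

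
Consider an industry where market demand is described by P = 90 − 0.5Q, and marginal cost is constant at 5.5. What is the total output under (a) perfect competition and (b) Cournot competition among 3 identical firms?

Competitive firms price at marginal cost: P = 5.5, giving Q = 169.
Cournot with 3 identical firms: the symmetric best-response condition is 90 − 2q = 5.5. Each firm produces q = 42.25, total output Q = 126.75, price P = 26.625.

Competition: Q = 169; Cournot: Q = 126.75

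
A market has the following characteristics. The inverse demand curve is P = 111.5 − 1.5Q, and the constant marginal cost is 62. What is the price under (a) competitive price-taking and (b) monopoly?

Perfect competition: P = MC = 62, so 111.5 − 1.5Q = 62 and Q = 33.
The monopolist equates marginal revenue to marginal cost: 111.5 − 3Q = 62, so Q = 16.5. From demand, P = 86.75.

Competition: P = 62; Monopoly: P = 86.75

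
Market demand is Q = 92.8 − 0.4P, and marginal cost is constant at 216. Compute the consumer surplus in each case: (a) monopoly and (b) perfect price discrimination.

Inverting demand: P = 232 − 2.5Q.
Monopoly sets MR = MC: 232 − 5Q = 216 ⇒ Q = 3.2, P = 232 − 2.5·3.2 = 224.
CS = ½·(232 − 224)·3.2 = 12.8.
Under first-degree price discrimination the firm charges each unit its demand price and produces up to where P = MC, i.e. Q = 6.4. Consumer surplus is zero; producer surplus equals total surplus.
CS = 0.

Monopoly: CS = 12.8; Perfect PD: CS = 0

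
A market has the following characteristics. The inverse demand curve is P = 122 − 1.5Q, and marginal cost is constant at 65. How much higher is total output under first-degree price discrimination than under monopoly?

Total output rises by 19

The monopolist equates marginal revenue to marginal cost: 122 − 3Q = 65, so Q = 19. From demand, P = 93.5.
Under first-degree price discrimination the firm charges each unit its demand price and produces up to where P = MC, i.e. Q = 38. Consumer surplus is zero; producer surplus equals total surplus.
Change in total output: 38 − 19 = 19.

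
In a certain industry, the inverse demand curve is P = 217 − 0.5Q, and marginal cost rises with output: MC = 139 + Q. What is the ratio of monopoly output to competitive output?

The monopolist equates marginal revenue to marginal cost: 217 − Q = 139 + Q, so Q = 39. From demand, P = 197.5.
Competitive equilibrium sets price equal to marginal cost: 217 − 0.5Q = 139 + Q, so Q = 52 and P = 191.
Ratio Q_m/Q_c = 39/52 = 0.75.

Q_m/Q_c = 0.75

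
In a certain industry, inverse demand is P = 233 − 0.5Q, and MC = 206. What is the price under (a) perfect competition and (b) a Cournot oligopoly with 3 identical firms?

Competitive firms price at marginal cost: P = 206, giving Q = 54.
With 3 symmetric Cournot firms, each firm's FOC gives 233 − 2q = 206, so q = 13.5, Q = 3·13.5 = 40.5, and P = 212.75.

Competition: P = 206; Cournot: P = 212.75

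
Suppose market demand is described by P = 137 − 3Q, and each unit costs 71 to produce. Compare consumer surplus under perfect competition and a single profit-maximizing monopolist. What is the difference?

Consumer surplus falls by 544.5

Perfect competition: P = MC = 71, so 137 − 3Q = 71 and Q = 22.
CS = ½·(137 − 71)·22 = 726.
The monopolist equates marginal revenue to marginal cost: 137 − 6Q = 71, so Q = 11. From demand, P = 104.
CS = ½·(137 − 104)·11 = 181.5.
Change in consumer surplus: 181.5 − 726 = −544.5.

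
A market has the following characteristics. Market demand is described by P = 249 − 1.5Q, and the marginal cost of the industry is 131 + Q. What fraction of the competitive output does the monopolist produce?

Q_m/Q_c = 0.625

A monopolist chooses Q where MR = MC. MR = 249 − 3Q; setting this equal to 131 + Q gives Q = 29.5 and P = 204.75.
Competitive equilibrium sets price equal to marginal cost: 249 − 1.5Q = 131 + Q, so Q = 47.2 and P = 178.2.
Ratio Q_m/Q_c = 29.5/47.2 = 0.625.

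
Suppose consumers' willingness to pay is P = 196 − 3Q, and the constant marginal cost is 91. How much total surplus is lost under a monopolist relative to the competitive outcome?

Under competition P = MC = 91, so Q = (196 − 91)/3 = 35.
Monopoly sets MR = MC: 196 − 6Q = 91 ⇒ Q = 17.5, P = 196 − 3·17.5 = 143.5.
DWL is the triangle between Q = 17.5 and Q = 35: ½·(35 − 17.5)·(143.5 − 91) = 459.375.

DWL = 459.375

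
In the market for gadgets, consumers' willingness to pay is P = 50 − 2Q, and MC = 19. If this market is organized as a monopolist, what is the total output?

Q = 7.75

Monopoly sets MR = MC: 50 − 4Q = 19 ⇒ Q = 7.75, P = 50 − 2·7.75 = 34.5.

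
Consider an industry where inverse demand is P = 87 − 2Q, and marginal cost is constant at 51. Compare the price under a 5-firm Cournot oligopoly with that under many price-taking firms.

Cournot: P = 57; Competition: P = 51

Cournot with 5 identical firms: the symmetric best-response condition is 87 − 12q = 51. Each firm produces q = 3, total output Q = 15, price P = 57.
Competitive firms price at marginal cost: P = 51, giving Q = 18.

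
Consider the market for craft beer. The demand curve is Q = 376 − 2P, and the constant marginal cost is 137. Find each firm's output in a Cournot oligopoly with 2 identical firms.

q_i = 34

Inverting demand: P = 188 − 0.5Q.
Cournot with 2 identical firms: the symmetric best-response condition is 188 − 1.5q = 137. Each firm produces q = 34, total output Q = 68, price P = 154.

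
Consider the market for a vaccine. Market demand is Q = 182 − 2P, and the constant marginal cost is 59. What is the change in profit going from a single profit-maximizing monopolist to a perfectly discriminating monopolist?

Profit rises by 512

Inverting demand: P = 91 − 0.5Q.
The monopolist equates marginal revenue to marginal cost: 91 − Q = 59, so Q = 32. From demand, P = 75.
Profit = (75 − 59)·32 = 512.
A perfectly discriminating monopolist sells every unit with P(Q) ≥ MC(Q), so output equals the competitive quantity Q = 64. Each buyer pays their reservation price, so CS = 0 and the firm captures all surplus.
PS equals the full surplus area, 1024. Profit = 1024 = 1024.
Change in profit: 1024 − 512 = 512.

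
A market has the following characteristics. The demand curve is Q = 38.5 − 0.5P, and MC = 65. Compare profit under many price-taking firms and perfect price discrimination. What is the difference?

Profit rises by 36

Inverting demand: P = 77 − 2Q.
Perfect competition: P = MC = 65, so 77 − 2Q = 65 and Q = 6.
Profit = (65 − 65)·6 = 0.
A perfectly discriminating monopolist sells every unit with P(Q) ≥ MC(Q), so output equals the competitive quantity Q = 6. Each buyer pays their reservation price, so CS = 0 and the firm captures all surplus.
PS equals the full surplus area, 36. Profit = 36 = 36.
Change in profit: 36 − 0 = 36.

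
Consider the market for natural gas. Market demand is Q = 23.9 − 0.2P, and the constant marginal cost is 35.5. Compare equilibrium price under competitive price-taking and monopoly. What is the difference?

Inverting demand: P = 119.5 − 5Q.
Perfect competition: P = MC = 35.5, so 119.5 − 5Q = 35.5 and Q = 16.8.
The monopolist equates marginal revenue to marginal cost: 119.5 − 10Q = 35.5, so Q = 8.4. From demand, P = 77.5.
Change in equilibrium price: 77.5 − 35.5 = 42.

P rises by 42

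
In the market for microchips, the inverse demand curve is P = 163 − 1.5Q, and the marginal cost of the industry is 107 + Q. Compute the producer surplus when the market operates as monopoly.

PS = 392

Monopoly sets MR = MC: 163 − 3Q = 107 + Q ⇒ Q = 14, P = 163 − 1.5·14 = 142.
PS = P·Q − VC(Q) = 142·14 − (107·14 + ½·1·14²) = 392.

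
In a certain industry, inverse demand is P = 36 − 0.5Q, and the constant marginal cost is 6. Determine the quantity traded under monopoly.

Q = 30

A monopolist chooses Q where MR = MC. MR = 36 − Q; setting this equal to 6 gives Q = 30 and P = 21.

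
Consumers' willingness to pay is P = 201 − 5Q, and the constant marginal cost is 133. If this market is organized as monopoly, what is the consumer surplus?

The monopolist equates marginal revenue to marginal cost: 201 − 10Q = 133, so Q = 6.8. From demand, P = 167.
CS = ½·(201 − 167)·6.8 = 115.6.

CS = 115.6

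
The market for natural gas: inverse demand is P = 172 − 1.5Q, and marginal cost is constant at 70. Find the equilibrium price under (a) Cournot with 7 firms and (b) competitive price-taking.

In a 7-firm Cournot equilibrium, symmetry and the first-order condition give q = (172 − 70)/(12) = 8.5. So Q = 59.5 and P = 82.75.
Under competition P = MC = 70, so Q = (172 − 70)/1.5 = 68.

Cournot: P = 82.75; Competition: P = 70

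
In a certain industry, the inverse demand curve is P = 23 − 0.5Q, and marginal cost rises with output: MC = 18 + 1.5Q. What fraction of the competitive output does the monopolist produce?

The monopolist equates marginal revenue to marginal cost: 23 − Q = 18 + 1.5Q, so Q = 2. From demand, P = 22.
Under competition P = MC: 23 − 0.5Q = 18 + 1.5Q ⇒ Q = 2.5, P = 21.75.
Ratio Q_m/Q_c = 2/2.5 = 0.8.

Q_m/Q_c = 0.8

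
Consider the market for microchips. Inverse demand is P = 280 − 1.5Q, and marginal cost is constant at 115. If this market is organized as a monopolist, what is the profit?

Profit = 4537.5

A monopolist chooses Q where MR = MC. MR = 280 − 3Q; setting this equal to 115 gives Q = 55 and P = 197.5.
Profit = (197.5 − 115)·55 = 4537.5.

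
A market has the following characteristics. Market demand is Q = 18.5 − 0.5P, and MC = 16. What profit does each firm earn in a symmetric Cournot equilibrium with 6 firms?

Inverting demand: P = 37 − 2Q.
Cournot with 6 identical firms: the symmetric best-response condition is 37 − 14q = 16. Each firm produces q = 1.5, total output Q = 9, price P = 19.
Each firm's profit = (19 − 16)·1.5 = 4.5.

π_i = 4.5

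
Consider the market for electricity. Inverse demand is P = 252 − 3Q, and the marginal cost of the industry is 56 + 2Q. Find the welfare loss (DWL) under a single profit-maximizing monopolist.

Competitive equilibrium sets price equal to marginal cost: 252 − 3Q = 56 + 2Q, so Q = 39.2 and P = 134.4.
A monopolist chooses Q where MR = MC. MR = 252 − 6Q; setting this equal to 56 + 2Q gives Q = 24.5 and P = 178.5.
CS = ½·(252 − 134.4)·39.2 = 2304.96; PS = (134.4·39.2 − 56·39.2 − ½·2·39.2²) = 1536.64; TS = 3841.6.
CS = ½·(252 − 178.5)·24.5 = 900.375; PS = (178.5·24.5 − 56·24.5 − ½·2·24.5²) = 2401; TS = 3301.375.
DWL = 3841.6 − 3301.375 = 540.225.

DWL = 540.225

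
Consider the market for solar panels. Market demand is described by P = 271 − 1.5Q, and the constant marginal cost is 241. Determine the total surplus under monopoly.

The monopolist equates marginal revenue to marginal cost: 271 − 3Q = 241, so Q = 10. From demand, P = 256.
CS = ½·(271 − 256)·10 = 75; PS = (256 − 241)·10 = 150; TS = 225.

TS = 225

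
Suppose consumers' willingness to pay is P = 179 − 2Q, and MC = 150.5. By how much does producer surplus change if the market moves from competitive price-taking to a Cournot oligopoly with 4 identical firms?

Perfect competition: P = MC = 150.5, so 179 − 2Q = 150.5 and Q = 14.25.
PS = (150.5 − 150.5)·14.25 = 0.
In a 4-firm Cournot equilibrium, symmetry and the first-order condition give q = (179 − 150.5)/(10) = 2.85. So Q = 11.4 and P = 156.2.
PS = (156.2 − 150.5)·11.4 = 64.98.
Change in producer surplus: 64.98 − 0 = 64.98.

Producer surplus rises by 64.98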